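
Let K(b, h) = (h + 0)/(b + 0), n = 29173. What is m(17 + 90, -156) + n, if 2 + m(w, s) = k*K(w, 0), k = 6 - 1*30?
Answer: 29171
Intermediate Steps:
K(b, h) = h/b
k = -24 (k = 6 - 30 = -24)
m(w, s) = -2 (m(w, s) = -2 - 0/w = -2 - 24*0 = -2 + 0 = -2)
m(17 + 90, -156) + n = -2 + 29173 = 29171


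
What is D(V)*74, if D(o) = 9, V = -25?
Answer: 666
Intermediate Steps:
D(V)*74 = 9*74 = 666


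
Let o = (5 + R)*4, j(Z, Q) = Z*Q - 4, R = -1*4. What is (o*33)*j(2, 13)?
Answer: 2904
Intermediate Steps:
R = -4
j(Z, Q) = -4 + Q*Z (j(Z, Q) = Q*Z - 4 = -4 + Q*Z)
o = 4 (o = (5 - 4)*4 = 1*4 = 4)
(o*33)*j(2, 13) = (4*33)*(-4 + 13*2) = 132*(-4 + 26) = 132*22 = 2904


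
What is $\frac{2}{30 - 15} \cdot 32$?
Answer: $\frac{64}{15} \approx 4.2667$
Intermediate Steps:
$\frac{2}{30 - 15} \cdot 32 = \frac{2}{15} \cdot 32 = \frac{64}{15}$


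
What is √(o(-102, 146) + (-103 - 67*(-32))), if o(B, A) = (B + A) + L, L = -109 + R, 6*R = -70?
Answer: √17679/3 ≈ 44.321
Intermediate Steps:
R = -35/3 (R = (⅙)*(-70) = -35/3 ≈ -11.667)
L = -362/3 (L = -109 - 35/3 = -362/3 ≈ -120.67)
o(B, A) = -362/3 + A + B (o(B, A) = (B + A) - 362/3 = (A + B) - 362/3 = -362/3 + A + B)
√(o(-102, 146) + (-103 - 67*(-32))) = √((-362/3 + 146 - 102) + (-103 - 67*(-32))) = √(-230/3 + (-103 + 2144)) = √(-230/3 + 2041) = √(5893/3) = √17679/3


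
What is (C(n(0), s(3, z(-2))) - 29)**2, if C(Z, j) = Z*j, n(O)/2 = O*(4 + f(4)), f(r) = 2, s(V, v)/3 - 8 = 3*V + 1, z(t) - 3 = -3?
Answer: 841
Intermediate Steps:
z(t) = 0 (z(t) = 3 - 3 = 0)
s(V, v) = 27 + 9*V (s(V, v) = 24 + 3*(3*V + 1) = 24 + 3*(1 + 3*V) = 24 + (3 + 9*V) = 27 + 9*V)
n(O) = 12*O (n(O) = 2*(O*(4 + 2)) = 2*(O*6) = 2*(6*O) = 12*O)
(C(n(0), s(3, z(-2))) - 29)**2 = ((12*0)*(27 + 9*3) - 29)**2 = (0*(27 + 27) - 29)**2 = (0*54 - 29)**2 = (0 - 29)**2 = (-29)**2 = 841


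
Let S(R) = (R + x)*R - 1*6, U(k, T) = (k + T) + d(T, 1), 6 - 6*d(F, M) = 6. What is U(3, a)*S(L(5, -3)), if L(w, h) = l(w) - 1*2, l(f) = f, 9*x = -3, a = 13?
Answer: 32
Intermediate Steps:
d(F, M) = 0 (d(F, M) = 1 - 1/6*6 = 1 - 1 = 0)
x = -1/3 (x = (1/9)*(-3) = -1/3 ≈ -0.33333)
L(w, h) = -2 + w (L(w, h) = w - 1*2 = w - 2 = -2 + w)
U(k, T) = T + k (U(k, T) = (k + T) + 0 = (T + k) + 0 = T + k)
S(R) = -6 + R*(-1/3 + R) (S(R) = (R - 1/3)*R - 1*6 = (-1/3 + R)*R - 6 = R*(-1/3 + R) - 6 = -6 + R*(-1/3 + R))
U(3, a)*S(L(5, -3)) = (13 + 3)*(-6 + (-2 + 5)**2 - (-2 + 5)/3) = 16*(-6 + 3**2 - 1/3*3) = 16*(-6 + 9 - 1) = 16*2 = 32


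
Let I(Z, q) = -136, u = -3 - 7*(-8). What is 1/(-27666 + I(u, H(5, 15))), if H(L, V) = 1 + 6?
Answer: -1/27802 ≈ -3.5969e-5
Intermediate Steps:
H(L, V) = 7
u = 53 (u = -3 + 56 = 53)
1/(-27666 + I(u, H(5, 15))) = 1/(-27666 - 136) = 1/(-27802) = -1/27802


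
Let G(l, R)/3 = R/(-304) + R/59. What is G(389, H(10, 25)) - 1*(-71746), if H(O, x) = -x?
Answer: 1286817881/17936 ≈ 71745.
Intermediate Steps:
G(l, R) = 735*R/17936 (G(l, R) = 3*(R/(-304) + R/59) = 3*(R*(-1/304) + R*(1/59)) = 3*(-R/304 + R/59) = 3*(245*R/17936) = 735*R/17936)
G(389, H(10, 25)) - 1*(-71746) = 735*(-1*25)/17936 - 1*(-71746) = (735/17936)*(-25) + 71746 = -18375/17936 + 71746 = 1286817881/17936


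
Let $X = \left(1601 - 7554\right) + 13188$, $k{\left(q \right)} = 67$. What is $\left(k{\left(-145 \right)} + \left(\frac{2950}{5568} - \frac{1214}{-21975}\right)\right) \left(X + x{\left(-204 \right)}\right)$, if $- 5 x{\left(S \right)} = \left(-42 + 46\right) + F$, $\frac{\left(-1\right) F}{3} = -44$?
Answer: $\frac{56508191247}{116000} \approx 4.8714 \cdot 10^{5}$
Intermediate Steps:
$F = 132$ ($F = \left(-3\right) \left(-44\right) = 132$)
$X = 7235$ ($X = \left(1601 - 7554\right) + 13188 = -5953 + 13188 = 7235$)
$x{\left(S \right)} = - \frac{136}{5}$ ($x{\left(S \right)} = - \frac{\left(-42 + 46\right) + 132}{5} = - \frac{4 + 132}{5} = \left(- \frac{1}{5}\right) 136 = - \frac{136}{5}$)
$\left(k{\left(-145 \right)} + \left(\frac{2950}{5568} - \frac{1214}{-21975}\right)\right) \left(X + x{\left(-204 \right)}\right) = \left(67 + \left(\frac{2950}{5568} - \frac{1214}{-21975}\right)\right) \left(7235 - \frac{136}{5}\right) = \left(67 + \left(2950 \cdot \frac{1}{5568} - - \frac{1214}{21975}\right)\right) \frac{36039}{5} = \left(67 + \left(\frac{1475}{2784} + \frac{1214}{21975}\right)\right) \frac{36039}{5} = \left(67 + \frac{3976989}{6797600}\right) \frac{36039}{5} = \frac{459416189}{6797600} \cdot \frac{36039}{5} = \frac{56508191247}{116000}$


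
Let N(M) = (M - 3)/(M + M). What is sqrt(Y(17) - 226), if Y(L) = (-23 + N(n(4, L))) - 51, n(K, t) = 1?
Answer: I*sqrt(301) ≈ 17.349*I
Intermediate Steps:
N(M) = (-3 + M)/(2*M) (N(M) = (-3 + M)/((2*M)) = (-3 + M)*(1/(2*M)) = (-3 + M)/(2*M))
Y(L) = -75 (Y(L) = (-23 + (1/2)*(-3 + 1)/1) - 51 = (-23 + (1/2)*1*(-2)) - 51 = (-23 - 1) - 51 = -24 - 51 = -75)
sqrt(Y(17) - 226) = sqrt(-75 - 226) = sqrt(-301) = I*sqrt(301)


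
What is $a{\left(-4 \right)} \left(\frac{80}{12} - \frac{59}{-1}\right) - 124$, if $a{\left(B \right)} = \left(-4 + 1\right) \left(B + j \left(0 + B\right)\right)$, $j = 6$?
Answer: $5392$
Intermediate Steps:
$a{\left(B \right)} = - 21 B$ ($a{\left(B \right)} = \left(-4 + 1\right) \left(B + 6 \left(0 + B\right)\right) = - 3 \left(B + 6 B\right) = - 3 \cdot 7 B = - 21 B$)
$a{\left(-4 \right)} \left(\frac{80}{12} - \frac{59}{-1}\right) - 124 = \left(-21\right) \left(-4\right) \left(\frac{80}{12} - \frac{59}{-1}\right) - 124 = 84 \left(80 \cdot \frac{1}{12} - -59\right) - 124 = 84 \left(\frac{20}{3} + 59\right) - 124 = 84 \cdot \frac{197}{3} - 124 = 5516 - 124 = 5392$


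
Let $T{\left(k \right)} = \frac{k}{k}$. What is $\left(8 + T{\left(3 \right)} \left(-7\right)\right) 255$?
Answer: $255$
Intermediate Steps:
$T{\left(k \right)} = 1$
$\left(8 + T{\left(3 \right)} \left(-7\right)\right) 255 = \left(8 + 1 \left(-7\right)\right) 255 = \left(8 - 7\right) 255 = 1 \cdot 255 = 255$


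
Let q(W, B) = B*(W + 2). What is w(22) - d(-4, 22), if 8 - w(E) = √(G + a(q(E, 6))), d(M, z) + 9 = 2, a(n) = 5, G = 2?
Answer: 15 - √7 ≈ 12.354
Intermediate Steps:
q(W, B) = B*(2 + W)
d(M, z) = -7 (d(M, z) = -9 + 2 = -7)
w(E) = 8 - √7 (w(E) = 8 - √(2 + 5) = 8 - √7)
w(22) - d(-4, 22) = (8 - √7) - 1*(-7) = (8 - √7) + 7 = 15 - √7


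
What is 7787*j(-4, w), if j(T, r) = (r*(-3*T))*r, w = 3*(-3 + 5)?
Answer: 3363984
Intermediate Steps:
w = 6 (w = 3*2 = 6)
j(T, r) = -3*T*r² (j(T, r) = (-3*T*r)*r = -3*T*r²)
7787*j(-4, w) = 7787*(-3*(-4)*6²) = 7787*(-3*(-4)*36) = 7787*432 = 3363984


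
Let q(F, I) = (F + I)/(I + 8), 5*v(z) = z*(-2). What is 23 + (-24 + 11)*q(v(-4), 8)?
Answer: 76/5 ≈ 15.200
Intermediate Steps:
v(z) = -2*z/5 (v(z) = (z*(-2))/5 = (-2*z)/5 = -2*z/5)
q(F, I) = (F + I)/(8 + I)
23 + (-24 + 11)*q(v(-4), 8) = 23 + (-24 + 11)*((-⅖*(-4) + 8)/(8 + 8)) = 23 - 13*(8/5 + 8)/16 = 23 - 13*48/(16*5) = 23 - 13*⅗ = 23 - 39/5 = 76/5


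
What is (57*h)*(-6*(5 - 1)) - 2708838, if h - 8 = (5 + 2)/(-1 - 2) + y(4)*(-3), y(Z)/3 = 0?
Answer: -2716590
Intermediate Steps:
y(Z) = 0 (y(Z) = 3*0 = 0)
h = 17/3 (h = 8 + ((5 + 2)/(-1 - 2) + 0*(-3)) = 8 + (7/(-3) + 0) = 8 + (7*(-⅓) + 0) = 8 + (-7/3 + 0) = 8 - 7/3 = 17/3 ≈ 5.6667)
(57*h)*(-6*(5 - 1)) - 2708838 = (57*(17/3))*(-6*(5 - 1)) - 2708838 = 323*(-6*4) - 2708838 = 323*(-24) - 2708838 = -7752 - 2708838 = -2716590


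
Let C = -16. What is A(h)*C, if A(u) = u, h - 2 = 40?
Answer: -672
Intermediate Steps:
h = 42 (h = 2 + 40 = 42)
A(h)*C = 42*(-16) = -672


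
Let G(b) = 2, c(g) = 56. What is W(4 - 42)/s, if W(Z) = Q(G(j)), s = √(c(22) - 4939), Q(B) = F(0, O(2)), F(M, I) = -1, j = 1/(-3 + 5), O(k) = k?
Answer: I*√4883/4883 ≈ 0.014311*I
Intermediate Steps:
j = ½ (j = 1/2 = ½ ≈ 0.50000)
Q(B) = -1
s = I*√4883 (s = √(56 - 4939) = √(-4883) = I*√4883 ≈ 69.878*I)
W(Z) = -1
W(4 - 42)/s = -1/(I*√4883) = -(-1)*I*√4883/4883 = I*√4883/4883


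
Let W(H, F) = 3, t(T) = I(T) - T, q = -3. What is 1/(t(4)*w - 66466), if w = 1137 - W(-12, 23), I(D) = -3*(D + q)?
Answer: -1/74404 ≈ -1.3440e-5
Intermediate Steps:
I(D) = 9 - 3*D (I(D) = -3*(D - 3) = -3*(-3 + D) = 9 - 3*D)
t(T) = 9 - 4*T (t(T) = (9 - 3*T) - T = 9 - 4*T)
w = 1134 (w = 1137 - 1*3 = 1137 - 3 = 1134)
1/(t(4)*w - 66466) = 1/((9 - 4*4)*1134 - 66466) = 1/((9 - 16)*1134 - 66466) = 1/(-7*1134 - 66466) = 1/(-7938 - 66466) = 1/(-74404) = -1/74404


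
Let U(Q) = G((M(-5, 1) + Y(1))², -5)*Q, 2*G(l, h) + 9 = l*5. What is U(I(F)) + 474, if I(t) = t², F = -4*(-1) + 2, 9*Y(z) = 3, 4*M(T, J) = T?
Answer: 3101/8 ≈ 387.63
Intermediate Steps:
M(T, J) = T/4
Y(z) = ⅓ (Y(z) = (⅑)*3 = ⅓)
F = 6 (F = 4 + 2 = 6)
G(l, h) = -9/2 + 5*l/2 (G(l, h) = -9/2 + (l*5)/2 = -9/2 + (5*l)/2 = -9/2 + 5*l/2)
U(Q) = -691*Q/288 (U(Q) = (-9/2 + 5*((¼)*(-5) + ⅓)²/2)*Q = (-9/2 + 5*(-5/4 + ⅓)²/2)*Q = (-9/2 + 5*(-11/12)²/2)*Q = (-9/2 + (5/2)*(121/144))*Q = (-9/2 + 605/288)*Q = -691*Q/288)
U(I(F)) + 474 = -691/288*6² + 474 = -691/288*36 + 474 = -691/8 + 474 = 3101/8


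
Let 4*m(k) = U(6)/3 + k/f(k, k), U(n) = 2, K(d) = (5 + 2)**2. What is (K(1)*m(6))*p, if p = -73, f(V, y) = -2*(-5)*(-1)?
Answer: -3577/60 ≈ -59.617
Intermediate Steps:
K(d) = 49 (K(d) = 7**2 = 49)
f(V, y) = -10 (f(V, y) = 10*(-1) = -10)
m(k) = 1/6 - k/40 (m(k) = (2/3 + k/(-10))/4 = (2*(1/3) + k*(-1/10))/4 = (2/3 - k/10)/4 = 1/6 - k/40)
(K(1)*m(6))*p = (49*(1/6 - 1/40*6))*(-73) = (49*(1/6 - 3/20))*(-73) = (49*(1/60))*(-73) = (49/60)*(-73) = -3577/60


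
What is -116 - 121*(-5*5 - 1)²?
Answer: -81912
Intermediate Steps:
-116 - 121*(-5*5 - 1)² = -116 - 121*(-25 - 1)² = -116 - 121*(-26)² = -116 - 121*676 = -116 - 81796 = -81912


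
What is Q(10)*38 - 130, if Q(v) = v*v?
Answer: 3670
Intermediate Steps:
Q(v) = v**2
Q(10)*38 - 130 = 10**2*38 - 130 = 100*38 - 130 = 3800 - 130 = 3670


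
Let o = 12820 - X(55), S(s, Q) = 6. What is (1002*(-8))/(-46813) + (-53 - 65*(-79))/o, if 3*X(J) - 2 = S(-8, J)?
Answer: 510971115/900026738 ≈ 0.56773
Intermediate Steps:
X(J) = 8/3 (X(J) = ⅔ + (⅓)*6 = ⅔ + 2 = 8/3)
o = 38452/3 (o = 12820 - 1*8/3 = 12820 - 8/3 = 38452/3 ≈ 12817.)
(1002*(-8))/(-46813) + (-53 - 65*(-79))/o = (1002*(-8))/(-46813) + (-53 - 65*(-79))/(38452/3) = -8016*(-1/46813) + (-53 + 5135)*(3/38452) = 8016/46813 + 5082*(3/38452) = 8016/46813 + 7623/19226 = 510971115/900026738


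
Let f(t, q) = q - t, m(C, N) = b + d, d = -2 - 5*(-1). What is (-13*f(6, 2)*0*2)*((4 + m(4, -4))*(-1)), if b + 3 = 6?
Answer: 0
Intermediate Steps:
b = 3 (b = -3 + 6 = 3)
d = 3 (d = -2 + 5 = 3)
m(C, N) = 6 (m(C, N) = 3 + 3 = 6)
(-13*f(6, 2)*0*2)*((4 + m(4, -4))*(-1)) = (-13*(2 - 1*6)*0*2)*((4 + 6)*(-1)) = (-13*(2 - 6)*0*2)*(10*(-1)) = -13*(-4*0)*2*(-10) = -0*2*(-10) = -13*0*(-10) = 0*(-10) = 0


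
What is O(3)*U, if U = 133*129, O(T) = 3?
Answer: 51471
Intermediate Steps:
U = 17157
O(3)*U = 3*17157 = 51471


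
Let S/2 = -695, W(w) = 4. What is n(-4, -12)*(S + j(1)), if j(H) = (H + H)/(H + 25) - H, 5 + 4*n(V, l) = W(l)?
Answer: 9041/26 ≈ 347.73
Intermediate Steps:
S = -1390 (S = 2*(-695) = -1390)
n(V, l) = -¼ (n(V, l) = -5/4 + (¼)*4 = -5/4 + 1 = -¼)
j(H) = -H + 2*H/(25 + H) (j(H) = (2*H)/(25 + H) - H = 2*H/(25 + H) - H = -H + 2*H/(25 + H))
n(-4, -12)*(S + j(1)) = -(-1390 - 1*1*(23 + 1)/(25 + 1))/4 = -(-1390 - 1*1*24/26)/4 = -(-1390 - 1*1*1/26*24)/4 = -(-1390 - 12/13)/4 = -¼*(-18082/13) = 9041/26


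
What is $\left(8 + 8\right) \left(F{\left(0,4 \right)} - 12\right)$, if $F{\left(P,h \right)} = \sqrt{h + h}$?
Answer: $-192 + 32 \sqrt{2} \approx -146.75$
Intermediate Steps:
$F{\left(P,h \right)} = \sqrt{2} \sqrt{h}$ ($F{\left(P,h \right)} = \sqrt{2 h} = \sqrt{2} \sqrt{h}$)
$\left(8 + 8\right) \left(F{\left(0,4 \right)} - 12\right) = \left(8 + 8\right) \left(\sqrt{2} \sqrt{4} - 12\right) = 16 \left(\sqrt{2} \cdot 2 - 12\right) = 16 \left(2 \sqrt{2} - 12\right) = 16 \left(-12 + 2 \sqrt{2}\right) = -192 + 32 \sqrt{2}$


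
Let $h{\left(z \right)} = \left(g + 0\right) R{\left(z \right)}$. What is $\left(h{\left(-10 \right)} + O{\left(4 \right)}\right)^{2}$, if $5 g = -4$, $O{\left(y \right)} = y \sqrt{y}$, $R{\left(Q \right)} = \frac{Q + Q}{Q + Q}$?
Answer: $\frac{1296}{25} \approx 51.84$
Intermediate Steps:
$R{\left(Q \right)} = 1$ ($R{\left(Q \right)} = \frac{2 Q}{2 Q} = 2 Q \frac{1}{2 Q} = 1$)
$O{\left(y \right)} = y^{\frac{3}{2}}$
$g = - \frac{4}{5}$ ($g = \frac{1}{5} \left(-4\right) = - \frac{4}{5} \approx -0.8$)
$h{\left(z \right)} = - \frac{4}{5}$ ($h{\left(z \right)} = \left(- \frac{4}{5} + 0\right) 1 = \left(- \frac{4}{5}\right) 1 = - \frac{4}{5}$)
$\left(h{\left(-10 \right)} + O{\left(4 \right)}\right)^{2} = \left(- \frac{4}{5} + 4^{\frac{3}{2}}\right)^{2} = \left(- \frac{4}{5} + 8\right)^{2} = \left(\frac{36}{5}\right)^{2} = \frac{1296}{25}$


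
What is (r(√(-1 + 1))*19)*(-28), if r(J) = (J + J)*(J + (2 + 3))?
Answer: 0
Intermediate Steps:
r(J) = 2*J*(5 + J) (r(J) = (2*J)*(J + 5) = (2*J)*(5 + J) = 2*J*(5 + J))
(r(√(-1 + 1))*19)*(-28) = ((2*√(-1 + 1)*(5 + √(-1 + 1)))*19)*(-28) = ((2*√0*(5 + √0))*19)*(-28) = ((2*0*(5 + 0))*19)*(-28) = ((2*0*5)*19)*(-28) = (0*19)*(-28) = 0*(-28) = 0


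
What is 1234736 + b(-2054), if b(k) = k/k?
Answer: 1234737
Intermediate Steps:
b(k) = 1
1234736 + b(-2054) = 1234736 + 1 = 1234737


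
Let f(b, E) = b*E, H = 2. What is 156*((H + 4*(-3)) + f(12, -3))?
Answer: -7176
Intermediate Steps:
f(b, E) = E*b
156*((H + 4*(-3)) + f(12, -3)) = 156*((2 + 4*(-3)) - 3*12) = 156*((2 - 12) - 36) = 156*(-10 - 36) = 156*(-46) = -7176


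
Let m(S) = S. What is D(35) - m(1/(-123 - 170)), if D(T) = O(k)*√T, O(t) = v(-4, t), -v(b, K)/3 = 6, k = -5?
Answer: 1/293 - 18*√35 ≈ -106.49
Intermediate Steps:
v(b, K) = -18 (v(b, K) = -3*6 = -18)
O(t) = -18
D(T) = -18*√T
D(35) - m(1/(-123 - 170)) = -18*√35 - 1/(-123 - 170) = -18*√35 - 1/(-293) = -18*√35 - 1*(-1/293) = -18*√35 + 1/293 = 1/293 - 18*√35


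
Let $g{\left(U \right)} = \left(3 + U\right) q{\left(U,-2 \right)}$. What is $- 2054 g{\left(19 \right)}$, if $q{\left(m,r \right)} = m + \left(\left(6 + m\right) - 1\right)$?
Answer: $-1943084$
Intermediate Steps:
$q{\left(m,r \right)} = 5 + 2 m$ ($q{\left(m,r \right)} = m + \left(5 + m\right) = 5 + 2 m$)
$g{\left(U \right)} = \left(3 + U\right) \left(5 + 2 U\right)$
$- 2054 g{\left(19 \right)} = - 2054 \left(3 + 19\right) \left(5 + 2 \cdot 19\right) = - 2054 \cdot 22 \left(5 + 38\right) = - 2054 \cdot 22 \cdot 43 = \left(-2054\right) 946 = -1943084$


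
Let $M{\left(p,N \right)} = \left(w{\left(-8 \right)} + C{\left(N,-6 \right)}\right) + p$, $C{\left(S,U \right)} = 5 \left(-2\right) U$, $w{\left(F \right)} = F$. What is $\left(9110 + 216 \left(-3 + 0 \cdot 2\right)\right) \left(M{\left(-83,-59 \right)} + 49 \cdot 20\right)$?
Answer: $8030438$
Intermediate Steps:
$C{\left(S,U \right)} = - 10 U$
$M{\left(p,N \right)} = 52 + p$ ($M{\left(p,N \right)} = \left(-8 - -60\right) + p = \left(-8 + 60\right) + p = 52 + p$)
$\left(9110 + 216 \left(-3 + 0 \cdot 2\right)\right) \left(M{\left(-83,-59 \right)} + 49 \cdot 20\right) = \left(9110 + 216 \left(-3 + 0 \cdot 2\right)\right) \left(\left(52 - 83\right) + 49 \cdot 20\right) = \left(9110 + 216 \left(-3 + 0\right)\right) \left(-31 + 980\right) = \left(9110 + 216 \left(-3\right)\right) 949 = \left(9110 - 648\right) 949 = 8462 \cdot 949 = 8030438$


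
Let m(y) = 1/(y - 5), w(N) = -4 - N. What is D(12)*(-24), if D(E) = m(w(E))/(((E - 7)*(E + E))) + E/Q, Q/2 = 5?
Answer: -3023/105 ≈ -28.790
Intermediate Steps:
Q = 10 (Q = 2*5 = 10)
m(y) = 1/(-5 + y)
D(E) = E/10 + 1/(2*E*(-9 - E)*(-7 + E)) (D(E) = 1/((-5 + (-4 - E))*(((E - 7)*(E + E)))) + E/10 = 1/((-9 - E)*(((-7 + E)*(2*E)))) + E*(1/10) = 1/((-9 - E)*((2*E*(-7 + E)))) + E/10 = (1/(2*E*(-7 + E)))/(-9 - E) + E/10 = 1/(2*E*(-9 - E)*(-7 + E)) + E/10 = E/10 + 1/(2*E*(-9 - E)*(-7 + E)))
D(12)*(-24) = ((1/10)*(-5 - 1*12**2*(7 - 1*12)*(9 + 12))/(12*(-7 + 12)*(9 + 12)))*(-24) = ((1/10)*(1/12)*(-5 - 1*144*(7 - 12)*21)/(5*21))*(-24) = ((1/10)*(1/12)*(1/5)*(1/21)*(-5 - 1*144*(-5)*21))*(-24) = ((1/10)*(1/12)*(1/5)*(1/21)*(-5 + 15120))*(-24) = ((1/10)*(1/12)*(1/5)*(1/21)*15115)*(-24) = (3023/2520)*(-24) = -3023/105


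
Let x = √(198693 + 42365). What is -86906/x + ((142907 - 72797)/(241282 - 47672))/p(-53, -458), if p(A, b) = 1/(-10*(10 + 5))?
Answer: -55350/1019 - 43453*√241058/120529 ≈ -231.32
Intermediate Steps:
p(A, b) = -1/150 (p(A, b) = 1/(-10*15) = 1/(-150) = -1/150)
x = √241058 ≈ 490.98
-86906/x + ((142907 - 72797)/(241282 - 47672))/p(-53, -458) = -86906*√241058/241058 + ((142907 - 72797)/(241282 - 47672))/(-1/150) = -43453*√241058/120529 + (70110/193610)*(-150) = -43453*√241058/120529 + (70110*(1/193610))*(-150) = -43453*√241058/120529 + (369/1019)*(-150) = -43453*√241058/120529 - 55350/1019 = -55350/1019 - 43453*√241058/120529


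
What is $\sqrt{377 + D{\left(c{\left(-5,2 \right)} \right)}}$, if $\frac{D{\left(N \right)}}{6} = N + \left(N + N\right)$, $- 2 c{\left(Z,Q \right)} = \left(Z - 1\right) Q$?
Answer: $\sqrt{485} \approx 22.023$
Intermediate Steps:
$c{\left(Z,Q \right)} = - \frac{Q \left(-1 + Z\right)}{2}$ ($c{\left(Z,Q \right)} = - \frac{\left(Z - 1\right) Q}{2} = - \frac{\left(-1 + Z\right) Q}{2} = - \frac{Q \left(-1 + Z\right)}{2}$)
$D{\left(N \right)} = 18 N$ ($D{\left(N \right)} = 6 \left(N + \left(N + N\right)\right) = 6 \left(N + 2 N\right) = 6 \cdot 3 N = 18 N$)
$\sqrt{377 + D{\left(c{\left(-5,2 \right)} \right)}} = \sqrt{377 + 18 \cdot \frac{1}{2} \cdot 2 \left(1 - -5\right)} = \sqrt{377 + 18 \cdot \frac{1}{2} \cdot 2 \left(1 + 5\right)} = \sqrt{377 + 18 \cdot \frac{1}{2} \cdot 2 \cdot 6} = \sqrt{377 + 18 \cdot 6} = \sqrt{377 + 108} = \sqrt{485}$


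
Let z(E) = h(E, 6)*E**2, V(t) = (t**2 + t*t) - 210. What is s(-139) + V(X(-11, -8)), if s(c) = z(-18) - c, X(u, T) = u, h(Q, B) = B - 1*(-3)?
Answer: 3087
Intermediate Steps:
h(Q, B) = 3 + B (h(Q, B) = B + 3 = 3 + B)
V(t) = -210 + 2*t**2 (V(t) = (t**2 + t**2) - 210 = 2*t**2 - 210 = -210 + 2*t**2)
z(E) = 9*E**2 (z(E) = (3 + 6)*E**2 = 9*E**2)
s(c) = 2916 - c (s(c) = 9*(-18)**2 - c = 9*324 - c = 2916 - c)
s(-139) + V(X(-11, -8)) = (2916 - 1*(-139)) + (-210 + 2*(-11)**2) = (2916 + 139) + (-210 + 2*121) = 3055 + (-210 + 242) = 3055 + 32 = 3087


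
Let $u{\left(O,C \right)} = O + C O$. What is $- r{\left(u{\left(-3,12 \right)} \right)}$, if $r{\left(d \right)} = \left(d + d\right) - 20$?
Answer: $98$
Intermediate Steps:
$r{\left(d \right)} = -20 + 2 d$ ($r{\left(d \right)} = 2 d - 20 = -20 + 2 d$)
$- r{\left(u{\left(-3,12 \right)} \right)} = - (-20 + 2 \left(- 3 \left(1 + 12\right)\right)) = - (-20 + 2 \left(\left(-3\right) 13\right)) = - (-20 + 2 \left(-39\right)) = - (-20 - 78) = \left(-1\right) \left(-98\right) = 98$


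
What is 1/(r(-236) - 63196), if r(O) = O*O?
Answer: -1/7500 ≈ -0.00013333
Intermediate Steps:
r(O) = O**2
1/(r(-236) - 63196) = 1/((-236)**2 - 63196) = 1/(55696 - 63196) = 1/(-7500) = -1/7500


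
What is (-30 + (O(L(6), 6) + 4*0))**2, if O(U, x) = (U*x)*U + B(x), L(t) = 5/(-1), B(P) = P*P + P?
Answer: 26244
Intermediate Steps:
B(P) = P + P**2 (B(P) = P**2 + P = P + P**2)
L(t) = -5 (L(t) = 5*(-1) = -5)
O(U, x) = x*U**2 + x*(1 + x) (O(U, x) = (U*x)*U + x*(1 + x) = x*U**2 + x*(1 + x))
(-30 + (O(L(6), 6) + 4*0))**2 = (-30 + (6*(1 + 6 + (-5)**2) + 4*0))**2 = (-30 + (6*(1 + 6 + 25) + 0))**2 = (-30 + (6*32 + 0))**2 = (-30 + (192 + 0))**2 = (-30 + 192)**2 = 162**2 = 26244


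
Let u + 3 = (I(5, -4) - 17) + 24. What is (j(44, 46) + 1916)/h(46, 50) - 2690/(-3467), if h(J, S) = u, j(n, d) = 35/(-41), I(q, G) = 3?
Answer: 273004337/995029 ≈ 274.37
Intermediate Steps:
j(n, d) = -35/41 (j(n, d) = 35*(-1/41) = -35/41)
u = 7 (u = -3 + ((3 - 17) + 24) = -3 + (-14 + 24) = -3 + 10 = 7)
h(J, S) = 7
(j(44, 46) + 1916)/h(46, 50) - 2690/(-3467) = (-35/41 + 1916)/7 - 2690/(-3467) = (78521/41)*(1/7) - 2690*(-1/3467) = 78521/287 + 2690/3467 = 273004337/995029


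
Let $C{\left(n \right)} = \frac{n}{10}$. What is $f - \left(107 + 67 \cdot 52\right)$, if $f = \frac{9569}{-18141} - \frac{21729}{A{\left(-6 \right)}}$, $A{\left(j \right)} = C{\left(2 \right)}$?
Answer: $- \frac{2036082845}{18141} \approx -1.1224 \cdot 10^{5}$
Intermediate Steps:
$C{\left(n \right)} = \frac{n}{10}$ ($C{\left(n \right)} = n \frac{1}{10} = \frac{n}{10}$)
$A{\left(j \right)} = \frac{1}{5}$ ($A{\left(j \right)} = \frac{1}{10} \cdot 2 = \frac{1}{5}$)
$f = - \frac{1970938514}{18141}$ ($f = \frac{9569}{-18141} - 21729 \frac{1}{\frac{1}{5}} = 9569 \left(- \frac{1}{18141}\right) - 108645 = - \frac{9569}{18141} - 108645 = - \frac{1970938514}{18141} \approx -1.0865 \cdot 10^{5}$)
$f - \left(107 + 67 \cdot 52\right) = - \frac{1970938514}{18141} - \left(107 + 67 \cdot 52\right) = - \frac{1970938514}{18141} - \left(107 + 3484\right) = - \frac{1970938514}{18141} - 3591 = - \frac{2036082845}{18141}$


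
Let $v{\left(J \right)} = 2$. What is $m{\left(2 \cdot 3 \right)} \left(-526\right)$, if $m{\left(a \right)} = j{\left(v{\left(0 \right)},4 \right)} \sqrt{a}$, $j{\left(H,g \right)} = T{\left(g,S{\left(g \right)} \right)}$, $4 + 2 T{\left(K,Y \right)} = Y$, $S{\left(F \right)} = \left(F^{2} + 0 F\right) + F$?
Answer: $- 4208 \sqrt{6} \approx -10307.0$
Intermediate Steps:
$S{\left(F \right)} = F + F^{2}$ ($S{\left(F \right)} = \left(F^{2} + 0\right) + F = F^{2} + F = F + F^{2}$)
$T{\left(K,Y \right)} = -2 + \frac{Y}{2}$
$j{\left(H,g \right)} = -2 + \frac{g \left(1 + g\right)}{2}$
$m{\left(a \right)} = 8 \sqrt{a}$ ($m{\left(a \right)} = \left(-2 + \frac{1}{2} \cdot 4 \left(1 + 4\right)\right) \sqrt{a} = \left(-2 + \frac{1}{2} \cdot 4 \cdot 5\right) \sqrt{a} = \left(-2 + 10\right) \sqrt{a} = 8 \sqrt{a}$)
$m{\left(2 \cdot 3 \right)} \left(-526\right) = 8 \sqrt{2 \cdot 3} \left(-526\right) = 8 \sqrt{6} \left(-526\right) = - 4208 \sqrt{6}$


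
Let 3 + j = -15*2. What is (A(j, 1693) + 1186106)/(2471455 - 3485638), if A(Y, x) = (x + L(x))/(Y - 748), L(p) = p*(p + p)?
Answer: -920614595/792076923 ≈ -1.1623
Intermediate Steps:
L(p) = 2*p² (L(p) = p*(2*p) = 2*p²)
j = -33 (j = -3 - 15*2 = -3 - 3*10 = -3 - 30 = -33)
A(Y, x) = (x + 2*x²)/(-748 + Y) (A(Y, x) = (x + 2*x²)/(Y - 748) = (x + 2*x²)/(-748 + Y))
(A(j, 1693) + 1186106)/(2471455 - 3485638) = (1693*(1 + 2*1693)/(-748 - 33) + 1186106)/(2471455 - 3485638) = (1693*(1 + 3386)/(-781) + 1186106)/(-1014183) = (1693*(-1/781)*3387 + 1186106)*(-1/1014183) = (-5734191/781 + 1186106)*(-1/1014183) = (920614595/781)*(-1/1014183) = -920614595/792076923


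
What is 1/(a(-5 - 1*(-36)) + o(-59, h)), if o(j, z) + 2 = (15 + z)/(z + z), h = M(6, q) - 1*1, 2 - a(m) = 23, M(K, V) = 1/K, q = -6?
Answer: -2/63 ≈ -0.031746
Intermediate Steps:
a(m) = -21 (a(m) = 2 - 1*23 = 2 - 23 = -21)
h = -5/6 (h = 1/6 - 1*1 = 1/6 - 1 = -5/6 ≈ -0.83333)
o(j, z) = -2 + (15 + z)/(2*z) (o(j, z) = -2 + (15 + z)/(z + z) = -2 + (15 + z)/((2*z)) = -2 + (15 + z)*(1/(2*z)) = -2 + (15 + z)/(2*z))
1/(a(-5 - 1*(-36)) + o(-59, h)) = 1/(-21 + 3*(5 - 1*(-5/6))/(2*(-5/6))) = 1/(-21 + (3/2)*(-6/5)*(5 + 5/6)) = 1/(-21 + (3/2)*(-6/5)*(35/6)) = 1/(-21 - 21/2) = 1/(-63/2) = -2/63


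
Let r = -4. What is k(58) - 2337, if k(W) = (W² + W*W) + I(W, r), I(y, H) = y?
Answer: 4449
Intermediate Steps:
k(W) = W + 2*W² (k(W) = (W² + W*W) + W = (W² + W²) + W = 2*W² + W = W + 2*W²)
k(58) - 2337 = 58*(1 + 2*58) - 2337 = 58*(1 + 116) - 2337 = 58*117 - 2337 = 6786 - 2337 = 4449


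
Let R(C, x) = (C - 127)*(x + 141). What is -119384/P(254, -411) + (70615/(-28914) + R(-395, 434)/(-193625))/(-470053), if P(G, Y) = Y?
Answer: 1396304208392130929/4807017907756910 ≈ 290.47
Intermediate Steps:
R(C, x) = (-127 + C)*(141 + x)
-119384/P(254, -411) + (70615/(-28914) + R(-395, 434)/(-193625))/(-470053) = -119384/(-411) + (70615/(-28914) + (-17907 - 127*434 + 141*(-395) - 395*434)/(-193625))/(-470053) = -119384*(-1/411) + (70615*(-1/28914) + (-17907 - 55118 - 55695 - 171430)*(-1/193625))*(-1/470053) = 119384/411 + (-70615/28914 - 300150*(-1/193625))*(-1/470053) = 119384/411 + (-70615/28914 + 12006/7745)*(-1/470053) = 119384/411 - 199771691/223938930*(-1/470053) = 119384/411 + 199771691/105263165863290 = 1396304208392130929/4807017907756910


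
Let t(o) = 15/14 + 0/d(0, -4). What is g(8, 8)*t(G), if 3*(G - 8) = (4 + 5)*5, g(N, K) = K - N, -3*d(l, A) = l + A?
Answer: 0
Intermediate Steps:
d(l, A) = -A/3 - l/3 (d(l, A) = -(l + A)/3 = -(A + l)/3 = -A/3 - l/3)
G = 23 (G = 8 + ((4 + 5)*5)/3 = 8 + (9*5)/3 = 8 + (⅓)*45 = 8 + 15 = 23)
t(o) = 15/14 (t(o) = 15/14 + 0/(-⅓*(-4) - ⅓*0) = 15*(1/14) + 0/(4/3 + 0) = 15/14 + 0/(4/3) = 15/14 + 0*(¾) = 15/14 + 0 = 15/14)
g(8, 8)*t(G) = (8 - 1*8)*(15/14) = (8 - 8)*(15/14) = 0*(15/14) = 0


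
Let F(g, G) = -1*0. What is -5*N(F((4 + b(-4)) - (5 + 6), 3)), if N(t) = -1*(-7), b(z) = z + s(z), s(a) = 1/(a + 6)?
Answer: -35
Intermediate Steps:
s(a) = 1/(6 + a)
b(z) = z + 1/(6 + z)
F(g, G) = 0
N(t) = 7
-5*N(F((4 + b(-4)) - (5 + 6), 3)) = -5*7 = -35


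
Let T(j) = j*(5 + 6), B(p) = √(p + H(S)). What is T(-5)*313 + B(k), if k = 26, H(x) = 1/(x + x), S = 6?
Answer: -17215 + √939/6 ≈ -17210.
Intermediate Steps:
H(x) = 1/(2*x)
B(p) = √(1/12 + p) (B(p) = √(p + (½)/6) = √(p + (½)*(⅙)) = √(p + 1/12) = √(1/12 + p))
T(j) = 11*j (T(j) = j*11 = 11*j)
T(-5)*313 + B(k) = (11*(-5))*313 + √(3 + 36*26)/6 = -55*313 + √(3 + 936)/6 = -17215 + √939/6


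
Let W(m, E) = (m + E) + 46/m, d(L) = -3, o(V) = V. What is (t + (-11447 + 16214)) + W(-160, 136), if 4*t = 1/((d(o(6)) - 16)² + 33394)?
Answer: 2561444171/540080 ≈ 4742.7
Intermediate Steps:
W(m, E) = E + m + 46/m (W(m, E) = (E + m) + 46/m = E + m + 46/m)
t = 1/135020 (t = 1/(4*((-3 - 16)² + 33394)) = 1/(4*((-19)² + 33394)) = 1/(4*(361 + 33394)) = (¼)/33755 = (¼)*(1/33755) = 1/135020 ≈ 7.4063e-6)
(t + (-11447 + 16214)) + W(-160, 136) = (1/135020 + (-11447 + 16214)) + (136 - 160 + 46/(-160)) = (1/135020 + 4767) + (136 - 160 + 46*(-1/160)) = 643640341/135020 + (136 - 160 - 23/80) = 643640341/135020 - 1943/80 = 2561444171/540080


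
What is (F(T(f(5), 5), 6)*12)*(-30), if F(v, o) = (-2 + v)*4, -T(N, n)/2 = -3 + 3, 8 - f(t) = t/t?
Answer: 2880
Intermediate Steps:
f(t) = 7 (f(t) = 8 - t/t = 8 - 1*1 = 8 - 1 = 7)
T(N, n) = 0 (T(N, n) = -2*(-3 + 3) = -2*0 = 0)
F(v, o) = -8 + 4*v
(F(T(f(5), 5), 6)*12)*(-30) = ((-8 + 4*0)*12)*(-30) = ((-8 + 0)*12)*(-30) = -8*12*(-30) = -96*(-30) = 2880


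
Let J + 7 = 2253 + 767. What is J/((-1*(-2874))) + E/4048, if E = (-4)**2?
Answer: 765163/727122 ≈ 1.0523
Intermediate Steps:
J = 3013 (J = -7 + (2253 + 767) = -7 + 3020 = 3013)
E = 16
J/((-1*(-2874))) + E/4048 = 3013/((-1*(-2874))) + 16/4048 = 3013/2874 + 16*(1/4048) = 3013*(1/2874) + 1/253 = 3013/2874 + 1/253 = 765163/727122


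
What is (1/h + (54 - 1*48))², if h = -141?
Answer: 714025/19881 ≈ 35.915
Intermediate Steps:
(1/h + (54 - 1*48))² = (1/(-141) + (54 - 1*48))² = (-1/141 + (54 - 48))² = (-1/141 + 6)² = (845/141)² = 714025/19881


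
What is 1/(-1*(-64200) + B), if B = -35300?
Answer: 1/28900 ≈ 3.4602e-5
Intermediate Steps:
1/(-1*(-64200) + B) = 1/(-1*(-64200) - 35300) = 1/(64200 - 35300) = 1/28900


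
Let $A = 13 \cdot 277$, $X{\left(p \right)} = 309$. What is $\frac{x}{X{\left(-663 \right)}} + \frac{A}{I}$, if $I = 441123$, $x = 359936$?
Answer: $\frac{52925720279}{45435669} \approx 1164.8$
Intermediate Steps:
$A = 3601$
$\frac{x}{X{\left(-663 \right)}} + \frac{A}{I} = \frac{359936}{309} + \frac{3601}{441123} = \frac{52925720279}{45435669}$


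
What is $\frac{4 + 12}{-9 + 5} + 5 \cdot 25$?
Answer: $121$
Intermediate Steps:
$\frac{4 + 12}{-9 + 5} + 5 \cdot 25 = \frac{16}{-4} + 125 = 16 \left(- \frac{1}{4}\right) + 125 = -4 + 125 = 121$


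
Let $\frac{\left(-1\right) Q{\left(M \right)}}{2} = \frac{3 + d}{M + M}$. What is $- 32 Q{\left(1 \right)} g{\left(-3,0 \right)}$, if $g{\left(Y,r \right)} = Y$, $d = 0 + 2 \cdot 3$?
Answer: $-864$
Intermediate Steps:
$d = 6$ ($d = 0 + 6 = 6$)
$Q{\left(M \right)} = - \frac{9}{M}$ ($Q{\left(M \right)} = - 2 \frac{3 + 6}{M + M} = - 2 \frac{9}{2 M} = - \frac{9}{M}$)
$- 32 Q{\left(1 \right)} g{\left(-3,0 \right)} = - 32 \left(- \frac{9}{1}\right) \left(-3\right) = - 32 \left(\left(-9\right) 1\right) \left(-3\right) = \left(-32\right) \left(-9\right) \left(-3\right) = 288 \left(-3\right) = -864$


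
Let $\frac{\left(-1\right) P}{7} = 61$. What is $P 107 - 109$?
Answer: $-45798$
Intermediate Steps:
$P = -427$ ($P = \left(-7\right) 61 = -427$)
$P 107 - 109 = \left(-427\right) 107 - 109 = -45689 - 109 = -45798$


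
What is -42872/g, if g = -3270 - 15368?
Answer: 21436/9319 ≈ 2.3002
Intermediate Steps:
g = -18638
-42872/g = -42872/(-18638) = -42872*(-1/18638) = 21436/9319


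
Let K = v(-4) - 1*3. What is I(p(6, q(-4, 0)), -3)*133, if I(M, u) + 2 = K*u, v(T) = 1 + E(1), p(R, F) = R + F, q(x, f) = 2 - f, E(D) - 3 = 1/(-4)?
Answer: -2261/4 ≈ -565.25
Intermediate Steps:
E(D) = 11/4 (E(D) = 3 + 1/(-4) = 3 - ¼ = 11/4)
p(R, F) = F + R
v(T) = 15/4 (v(T) = 1 + 11/4 = 15/4)
K = ¾ (K = 15/4 - 1*3 = 15/4 - 3 = ¾ ≈ 0.75000)
I(M, u) = -2 + 3*u/4
I(p(6, q(-4, 0)), -3)*133 = (-2 + (¾)*(-3))*133 = (-2 - 9/4)*133 = -17/4*133 = -2261/4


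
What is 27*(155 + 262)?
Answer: 11259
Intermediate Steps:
27*(155 + 262) = 27*417 = 11259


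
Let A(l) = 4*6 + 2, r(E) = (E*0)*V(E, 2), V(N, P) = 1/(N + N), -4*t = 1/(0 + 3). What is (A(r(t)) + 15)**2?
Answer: 1681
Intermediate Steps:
t = -1/12 (t = -1/(4*(0 + 3)) = -1/4/3 = -1/4*1/3 = -1/12 ≈ -0.083333)
V(N, P) = 1/(2*N)
r(E) = 0 (r(E) = (E*0)*(1/(2*E)) = 0*(1/(2*E)) = 0)
A(l) = 26 (A(l) = 24 + 2 = 26)
(A(r(t)) + 15)**2 = (26 + 15)**2 = 41**2 = 1681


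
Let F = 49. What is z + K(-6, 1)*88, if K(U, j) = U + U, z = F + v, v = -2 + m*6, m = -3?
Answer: -1027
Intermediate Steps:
v = -20 (v = -2 - 3*6 = -2 - 18 = -20)
z = 29 (z = 49 - 20 = 29)
K(U, j) = 2*U
z + K(-6, 1)*88 = 29 + (2*(-6))*88 = 29 - 12*88 = 29 - 1056 = -1027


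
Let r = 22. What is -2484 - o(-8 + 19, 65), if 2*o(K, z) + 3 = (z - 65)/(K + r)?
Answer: -4965/2 ≈ -2482.5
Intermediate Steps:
o(K, z) = -3/2 + (-65 + z)/(2*(22 + K)) (o(K, z) = -3/2 + ((z - 65)/(K + 22))/2 = -3/2 + ((-65 + z)/(22 + K))/2 = -3/2 + (-65 + z)/(2*(22 + K)))
-2484 - o(-8 + 19, 65) = -2484 - (-131 + 65 - 3*(-8 + 19))/(2*(22 + (-8 + 19))) = -2484 - (-131 + 65 - 3*11)/(2*(22 + 11)) = -2484 - (-131 + 65 - 33)/(2*33) = -2484 - (-99)/(2*33) = -2484 - 1*(-3/2) = -2484 + 3/2 = -4965/2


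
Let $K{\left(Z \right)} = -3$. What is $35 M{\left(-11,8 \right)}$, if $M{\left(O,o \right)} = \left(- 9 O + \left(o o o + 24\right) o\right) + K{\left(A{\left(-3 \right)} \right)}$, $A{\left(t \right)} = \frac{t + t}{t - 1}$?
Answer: $153440$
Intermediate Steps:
$A{\left(t \right)} = \frac{2 t}{-1 + t}$
$M{\left(O,o \right)} = -3 - 9 O + o \left(24 + o^{3}\right)$ ($M{\left(O,o \right)} = \left(- 9 O + \left(o o o + 24\right) o\right) - 3 = \left(- 9 O + \left(o^{2} o + 24\right) o\right) - 3 = \left(- 9 O + \left(o^{3} + 24\right) o\right) - 3 = \left(- 9 O + \left(24 + o^{3}\right) o\right) - 3 = \left(- 9 O + o \left(24 + o^{3}\right)\right) - 3 = -3 - 9 O + o \left(24 + o^{3}\right)$)
$35 M{\left(-11,8 \right)} = 35 \left(-3 + 8^{4} - -99 + 24 \cdot 8\right) = 35 \left(-3 + 4096 + 99 + 192\right) = 35 \cdot 4384 = 153440$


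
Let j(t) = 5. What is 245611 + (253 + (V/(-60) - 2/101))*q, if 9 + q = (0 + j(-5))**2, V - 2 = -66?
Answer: 378258761/1515 ≈ 2.4968e+5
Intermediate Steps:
V = -64 (V = 2 - 66 = -64)
q = 16 (q = -9 + (0 + 5)**2 = -9 + 5**2 = -9 + 25 = 16)
245611 + (253 + (V/(-60) - 2/101))*q = 245611 + (253 + (-64/(-60) - 2/101))*16 = 245611 + (253 + (-64*(-1/60) - 2*1/101))*16 = 245611 + (253 + (16/15 - 2/101))*16 = 245611 + (253 + 1586/1515)*16 = 245611 + (384881/1515)*16 = 245611 + 6158096/1515 = 378258761/1515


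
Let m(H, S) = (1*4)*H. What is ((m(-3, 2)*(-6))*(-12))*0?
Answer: 0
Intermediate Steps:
m(H, S) = 4*H
((m(-3, 2)*(-6))*(-12))*0 = (((4*(-3))*(-6))*(-12))*0 = (-12*(-6)*(-12))*0 = (72*(-12))*0 = -864*0 = 0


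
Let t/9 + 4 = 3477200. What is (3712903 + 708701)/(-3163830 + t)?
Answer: 736934/4688489 ≈ 0.15718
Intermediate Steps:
t = 31294764 (t = -36 + 9*3477200 = -36 + 31294800 = 31294764)
(3712903 + 708701)/(-3163830 + t) = (3712903 + 708701)/(-3163830 + 31294764) = 4421604/28130934 = 4421604*(1/28130934) = 736934/4688489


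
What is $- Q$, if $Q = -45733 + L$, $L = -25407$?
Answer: $71140$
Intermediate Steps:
$Q = -71140$ ($Q = -45733 - 25407 = -71140$)
$- Q = \left(-1\right) \left(-71140\right) = 71140$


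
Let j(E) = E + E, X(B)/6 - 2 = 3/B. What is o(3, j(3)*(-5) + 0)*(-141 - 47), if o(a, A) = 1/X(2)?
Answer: -188/21 ≈ -8.9524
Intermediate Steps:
X(B) = 12 + 18/B (X(B) = 12 + 6*(3/B) = 12 + 18/B)
j(E) = 2*E
o(a, A) = 1/21 (o(a, A) = 1/(12 + 18/2) = 1/(12 + 18*(1/2)) = 1/(12 + 9) = 1/21)
o(3, j(3)*(-5) + 0)*(-141 - 47) = (-141 - 47)/21 = (1/21)*(-188) = -188/21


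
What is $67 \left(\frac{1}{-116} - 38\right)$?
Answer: $- \frac{295403}{116} \approx -2546.6$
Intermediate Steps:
$67 \left(\frac{1}{-116} - 38\right) = 67 \left(- \frac{1}{116} - 38\right) = 67 \left(- \frac{4409}{116}\right) = - \frac{295403}{116}$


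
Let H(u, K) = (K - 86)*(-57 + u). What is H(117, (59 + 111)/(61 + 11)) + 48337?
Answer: 129956/3 ≈ 43319.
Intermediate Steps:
H(u, K) = (-86 + K)*(-57 + u)
H(117, (59 + 111)/(61 + 11)) + 48337 = (4902 - 86*117 - 57*(59 + 111)/(61 + 11) + ((59 + 111)/(61 + 11))*117) + 48337 = (4902 - 10062 - 9690/72 + (170/72)*117) + 48337 = (4902 - 10062 - 9690/72 + (170*(1/72))*117) + 48337 = (4902 - 10062 - 57*85/36 + (85/36)*117) + 48337 = (4902 - 10062 - 1615/12 + 1105/4) + 48337 = -15055/3 + 48337 = 129956/3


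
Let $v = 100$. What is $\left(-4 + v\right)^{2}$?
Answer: $9216$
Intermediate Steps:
$\left(-4 + v\right)^{2} = \left(-4 + 100\right)^{2} = 96^{2} = 9216$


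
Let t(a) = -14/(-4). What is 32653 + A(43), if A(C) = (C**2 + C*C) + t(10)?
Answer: 72709/2 ≈ 36355.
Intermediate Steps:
t(a) = 7/2 (t(a) = -14*(-1/4) = 7/2)
A(C) = 7/2 + 2*C**2 (A(C) = (C**2 + C*C) + 7/2 = (C**2 + C**2) + 7/2 = 2*C**2 + 7/2 = 7/2 + 2*C**2)
32653 + A(43) = 32653 + (7/2 + 2*43**2) = 32653 + (7/2 + 2*1849) = 32653 + (7/2 + 3698) = 32653 + 7403/2 = 72709/2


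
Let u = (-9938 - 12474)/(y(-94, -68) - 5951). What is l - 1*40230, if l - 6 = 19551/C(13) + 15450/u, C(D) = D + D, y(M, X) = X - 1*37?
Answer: -395541063/11206 ≈ -35297.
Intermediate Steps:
y(M, X) = -37 + X (y(M, X) = X - 37 = -37 + X)
C(D) = 2*D
u = 5603/1514 (u = (-9938 - 12474)/((-37 - 68) - 5951) = -22412/(-105 - 5951) = -22412/(-6056) = -22412*(-1/6056) = 5603/1514 ≈ 3.7008)
l = 55276317/11206 (l = 6 + (19551/((2*13)) + 15450/(5603/1514)) = 6 + (19551/26 + 15450*(1514/5603)) = 6 + (19551*(1/26) + 23391300/5603) = 6 + (19551/26 + 23391300/5603) = 6 + 55209081/11206 = 55276317/11206 ≈ 4932.7)
l - 1*40230 = 55276317/11206 - 1*40230 = 55276317/11206 - 40230 = -395541063/11206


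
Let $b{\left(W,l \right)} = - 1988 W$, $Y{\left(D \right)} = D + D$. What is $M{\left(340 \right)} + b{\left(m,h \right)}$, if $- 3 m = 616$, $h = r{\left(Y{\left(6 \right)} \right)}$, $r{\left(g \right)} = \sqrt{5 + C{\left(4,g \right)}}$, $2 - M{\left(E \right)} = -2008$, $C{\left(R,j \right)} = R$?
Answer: $\frac{1230638}{3} \approx 4.1021 \cdot 10^{5}$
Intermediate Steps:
$Y{\left(D \right)} = 2 D$
$M{\left(E \right)} = 2010$ ($M{\left(E \right)} = 2 - -2008 = 2 + 2008 = 2010$)
$r{\left(g \right)} = 3$ ($r{\left(g \right)} = \sqrt{5 + 4} = \sqrt{9} = 3$)
$h = 3$
$m = - \frac{616}{3}$ ($m = \left(- \frac{1}{3}\right) 616 = - \frac{616}{3} \approx -205.33$)
$M{\left(340 \right)} + b{\left(m,h \right)} = 2010 - - \frac{1224608}{3} = 2010 + \frac{1224608}{3} = \frac{1230638}{3}$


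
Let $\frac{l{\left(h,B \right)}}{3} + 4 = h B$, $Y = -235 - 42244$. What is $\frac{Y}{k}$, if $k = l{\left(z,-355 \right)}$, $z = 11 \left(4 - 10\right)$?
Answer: $- \frac{42479}{70278} \approx -0.60444$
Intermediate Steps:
$z = -66$ ($z = 11 \left(-6\right) = -66$)
$Y = -42479$ ($Y = -235 - 42244 = -42479$)
$l{\left(h,B \right)} = -12 + 3 B h$ ($l{\left(h,B \right)} = -12 + 3 h B = -12 + 3 B h$)
$k = 70278$ ($k = -12 + 3 \left(-355\right) \left(-66\right) = -12 + 70290 = 70278$)
$\frac{Y}{k} = - \frac{42479}{70278}$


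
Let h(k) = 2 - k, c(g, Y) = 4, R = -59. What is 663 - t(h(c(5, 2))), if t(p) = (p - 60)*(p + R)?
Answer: -3119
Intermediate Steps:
t(p) = (-60 + p)*(-59 + p) (t(p) = (p - 60)*(p - 59) = (-60 + p)*(-59 + p))
663 - t(h(c(5, 2))) = 663 - (3540 + (2 - 1*4)² - 119*(2 - 1*4)) = 663 - (3540 + (2 - 4)² - 119*(2 - 4)) = 663 - (3540 + (-2)² - 119*(-2)) = 663 - (3540 + 4 + 238) = 663 - 1*3782 = 663 - 3782 = -3119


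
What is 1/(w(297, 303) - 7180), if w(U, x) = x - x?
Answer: -1/7180 ≈ -0.00013928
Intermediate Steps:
w(U, x) = 0
1/(w(297, 303) - 7180) = 1/(0 - 7180) = 1/(-7180) = -1/7180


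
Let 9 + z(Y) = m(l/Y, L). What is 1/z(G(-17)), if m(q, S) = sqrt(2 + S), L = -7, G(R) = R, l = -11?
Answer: -9/86 - I*sqrt(5)/86 ≈ -0.10465 - 0.026001*I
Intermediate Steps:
z(Y) = -9 + I*sqrt(5) (z(Y) = -9 + sqrt(2 - 7) = -9 + sqrt(-5) = -9 + I*sqrt(5))
1/z(G(-17)) = 1/(-9 + I*sqrt(5))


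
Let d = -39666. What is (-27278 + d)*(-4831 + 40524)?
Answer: -2389432192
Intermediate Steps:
(-27278 + d)*(-4831 + 40524) = (-27278 - 39666)*(-4831 + 40524) = -66944*35693 = -2389432192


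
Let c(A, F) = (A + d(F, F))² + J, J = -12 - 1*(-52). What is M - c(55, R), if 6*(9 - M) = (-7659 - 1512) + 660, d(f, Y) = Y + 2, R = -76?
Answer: 2053/2 ≈ 1026.5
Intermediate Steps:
d(f, Y) = 2 + Y
J = 40 (J = -12 + 52 = 40)
c(A, F) = 40 + (2 + A + F)² (c(A, F) = (A + (2 + F))² + 40 = (2 + A + F)² + 40 = 40 + (2 + A + F)²)
M = 2855/2 (M = 9 - ((-7659 - 1512) + 660)/6 = 9 - (-9171 + 660)/6 = 9 - ⅙*(-8511) = 9 + 2837/2 = 2855/2 ≈ 1427.5)
M - c(55, R) = 2855/2 - (40 + (2 + 55 - 76)²) = 2855/2 - (40 + (-19)²) = 2855/2 - (40 + 361) = 2855/2 - 1*401 = 2855/2 - 401 = 2053/2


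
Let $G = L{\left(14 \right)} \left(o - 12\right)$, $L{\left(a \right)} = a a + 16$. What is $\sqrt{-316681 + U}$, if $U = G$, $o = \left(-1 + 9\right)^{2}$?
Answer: $i \sqrt{305657} \approx 552.86 i$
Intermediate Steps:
$L{\left(a \right)} = 16 + a^{2}$ ($L{\left(a \right)} = a^{2} + 16 = 16 + a^{2}$)
$o = 64$ ($o = 8^{2} = 64$)
$G = 11024$ ($G = \left(16 + 14^{2}\right) \left(64 - 12\right) = \left(16 + 196\right) 52 = 212 \cdot 52 = 11024$)
$U = 11024$
$\sqrt{-316681 + U} = \sqrt{-316681 + 11024} = \sqrt{-305657} = i \sqrt{305657}$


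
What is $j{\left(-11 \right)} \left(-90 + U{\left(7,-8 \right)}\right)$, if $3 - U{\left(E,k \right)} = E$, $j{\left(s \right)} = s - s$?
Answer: $0$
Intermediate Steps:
$j{\left(s \right)} = 0$
$U{\left(E,k \right)} = 3 - E$
$j{\left(-11 \right)} \left(-90 + U{\left(7,-8 \right)}\right) = 0 \left(-90 + \left(3 - 7\right)\right) = 0 \left(-90 - 4\right) = 0 \left(-94\right) = 0$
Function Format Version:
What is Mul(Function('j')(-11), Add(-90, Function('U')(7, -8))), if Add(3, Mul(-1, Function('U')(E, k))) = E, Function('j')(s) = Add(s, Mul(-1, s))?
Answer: 0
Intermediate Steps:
Function('j')(s) = 0
Function('U')(E, k) = Add(3, Mul(-1, E))
Mul(Function('j')(-11), Add(-90, Function('U')(7, -8))) = Mul(0, Add(-90, Add(3, Mul(-1, 7)))) = Mul(0, Add(-90, Add(3, -7))) = Mul(0, Add(-90, -4)) = Mul(0, -94) = 0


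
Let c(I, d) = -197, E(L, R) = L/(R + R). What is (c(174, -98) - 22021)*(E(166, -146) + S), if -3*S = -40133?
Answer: -21696502807/73 ≈ -2.9721e+8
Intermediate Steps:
S = 40133/3 (S = -⅓*(-40133) = 40133/3 ≈ 13378.)
E(L, R) = L/(2*R) (E(L, R) = L/((2*R)) = (1/(2*R))*L = L/(2*R))
(c(174, -98) - 22021)*(E(166, -146) + S) = (-197 - 22021)*((½)*166/(-146) + 40133/3) = -22218*((½)*166*(-1/146) + 40133/3) = -22218*(-83/146 + 40133/3) = -22218*5859169/438 = -21696502807/73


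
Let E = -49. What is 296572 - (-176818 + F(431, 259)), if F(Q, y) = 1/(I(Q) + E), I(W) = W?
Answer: 180834979/382 ≈ 4.7339e+5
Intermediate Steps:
F(Q, y) = 1/(-49 + Q) (F(Q, y) = 1/(Q - 49) = 1/(-49 + Q))
296572 - (-176818 + F(431, 259)) = 296572 - (-176818 + 1/(-49 + 431)) = 296572 - (-176818 + 1/382) = 296572 - 1*(-67544475/382) = 296572 + 67544475/382 = 180834979/382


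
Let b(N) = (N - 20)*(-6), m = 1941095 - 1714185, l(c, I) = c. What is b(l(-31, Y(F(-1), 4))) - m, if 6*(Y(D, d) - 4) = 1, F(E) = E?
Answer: -226604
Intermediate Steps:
Y(D, d) = 25/6 (Y(D, d) = 4 + (⅙)*1 = 4 + ⅙ = 25/6)
m = 226910
b(N) = 120 - 6*N (b(N) = (-20 + N)*(-6) = 120 - 6*N)
b(l(-31, Y(F(-1), 4))) - m = (120 - 6*(-31)) - 1*226910 = (120 + 186) - 226910 = 306 - 226910 = -226604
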